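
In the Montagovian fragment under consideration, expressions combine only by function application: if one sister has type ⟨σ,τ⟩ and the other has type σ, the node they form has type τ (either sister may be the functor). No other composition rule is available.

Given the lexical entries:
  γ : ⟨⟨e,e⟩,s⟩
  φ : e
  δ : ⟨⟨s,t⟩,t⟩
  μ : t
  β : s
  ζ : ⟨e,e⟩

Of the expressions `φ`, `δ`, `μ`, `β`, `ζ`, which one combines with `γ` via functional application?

ζ

φ : e — no; γ wants ⟨e,e⟩, and φ wants nothing (atomic).
δ : ⟨⟨s,t⟩,t⟩ — no; γ wants ⟨e,e⟩, and δ wants ⟨s,t⟩.
μ : t — no; γ wants ⟨e,e⟩, and μ wants nothing (atomic).
β : s — no; γ wants ⟨e,e⟩, and β wants nothing (atomic).
ζ — combines: γ : ⟨⟨e,e⟩,s⟩ takes ζ : ⟨e,e⟩ as argument, giving s.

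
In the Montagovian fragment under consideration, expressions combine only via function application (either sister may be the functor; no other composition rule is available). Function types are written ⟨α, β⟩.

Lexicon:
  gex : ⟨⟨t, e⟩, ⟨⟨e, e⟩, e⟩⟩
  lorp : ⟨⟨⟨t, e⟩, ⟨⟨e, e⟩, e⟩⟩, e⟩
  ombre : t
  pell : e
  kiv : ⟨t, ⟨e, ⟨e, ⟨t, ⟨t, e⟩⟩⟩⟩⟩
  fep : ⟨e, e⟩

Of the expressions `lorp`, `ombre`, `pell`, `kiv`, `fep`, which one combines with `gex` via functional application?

lorp — combines: lorp : ⟨⟨⟨t, e⟩, ⟨⟨e, e⟩, e⟩⟩, e⟩ takes gex : ⟨⟨t, e⟩, ⟨⟨e, e⟩, e⟩⟩ as argument, giving e.
ombre : t — gex needs ⟨t, e⟩; ombre needs nothing (atomic); neither fits.
pell : e — gex needs ⟨t, e⟩; pell needs nothing (atomic); neither fits.
kiv : ⟨t, ⟨e, ⟨e, ⟨t, ⟨t, e⟩⟩⟩⟩⟩ — gex needs ⟨t, e⟩; kiv needs t; neither fits.
fep : ⟨e, e⟩ — gex needs ⟨t, e⟩; fep needs e; neither fits.

lorp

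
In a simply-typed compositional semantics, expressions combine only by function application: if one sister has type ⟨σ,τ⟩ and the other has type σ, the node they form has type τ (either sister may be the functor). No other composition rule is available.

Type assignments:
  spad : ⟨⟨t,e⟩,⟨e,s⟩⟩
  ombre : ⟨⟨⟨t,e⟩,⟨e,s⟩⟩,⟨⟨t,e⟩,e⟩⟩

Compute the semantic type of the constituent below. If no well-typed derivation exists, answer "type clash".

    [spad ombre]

⟨⟨t,e⟩,e⟩

[spad ombre] — ombre of type ⟨⟨⟨t,e⟩,⟨e,s⟩⟩,⟨⟨t,e⟩,e⟩⟩ combines with spad of type ⟨⟨t,e⟩,⟨e,s⟩⟩: type ⟨⟨t,e⟩,e⟩.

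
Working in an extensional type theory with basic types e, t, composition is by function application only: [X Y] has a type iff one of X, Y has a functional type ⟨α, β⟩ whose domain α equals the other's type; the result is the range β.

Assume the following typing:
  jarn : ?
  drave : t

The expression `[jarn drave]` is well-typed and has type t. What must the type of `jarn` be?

At [jarn drave] (required: t): drave is t, which is not a function with range t; hence jarn is the functor — type ⟨t, t⟩.

⟨t, t⟩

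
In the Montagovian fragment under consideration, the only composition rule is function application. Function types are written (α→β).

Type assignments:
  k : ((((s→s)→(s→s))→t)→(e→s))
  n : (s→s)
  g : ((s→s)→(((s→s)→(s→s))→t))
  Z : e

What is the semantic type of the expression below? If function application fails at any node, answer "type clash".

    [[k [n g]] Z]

s

[n g]: ((s→s)→(((s→s)→(s→s))→t)) applied to (s→s) yields (((s→s)→(s→s))→t).
[k [n g]]: ((((s→s)→(s→s))→t)→(e→s)) applied to (((s→s)→(s→s))→t) yields (e→s).
[[k [n g]] Z]: (e→s) applied to e yields s.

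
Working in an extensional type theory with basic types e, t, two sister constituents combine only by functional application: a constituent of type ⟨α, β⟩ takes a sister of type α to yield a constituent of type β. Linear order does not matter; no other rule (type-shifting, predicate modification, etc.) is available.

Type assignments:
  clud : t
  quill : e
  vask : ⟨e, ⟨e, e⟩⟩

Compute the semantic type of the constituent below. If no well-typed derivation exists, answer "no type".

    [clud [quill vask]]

At [quill vask], vask : ⟨e, ⟨e, e⟩⟩ takes quill : e, giving ⟨e, e⟩.
[clud [quill vask]]: t with ⟨e, e⟩ — neither is a function whose domain matches the other; composition fails here.

no type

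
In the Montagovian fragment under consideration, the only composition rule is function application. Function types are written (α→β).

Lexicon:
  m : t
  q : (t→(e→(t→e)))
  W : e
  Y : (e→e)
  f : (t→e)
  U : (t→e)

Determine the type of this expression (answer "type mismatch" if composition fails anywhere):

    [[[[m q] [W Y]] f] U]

type mismatch

[m q]: functor q : (t→(e→(t→e))), argument m : t; result (e→(t→e)).
[W Y]: functor Y : (e→e), argument W : e; result e.
[[m q] [W Y]]: functor [m q] : (e→(t→e)), argument [W Y] : e; result (t→e).
At [[[m q] [W Y]] f]: neither (t→e) nor (t→e) can take the other as argument; the node is ill-typed.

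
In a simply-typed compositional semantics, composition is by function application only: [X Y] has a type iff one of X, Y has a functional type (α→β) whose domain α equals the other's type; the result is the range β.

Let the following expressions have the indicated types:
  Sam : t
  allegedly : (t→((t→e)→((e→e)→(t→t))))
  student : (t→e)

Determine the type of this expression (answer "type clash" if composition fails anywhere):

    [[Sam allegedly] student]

((e→e)→(t→t))

[Sam allegedly]: (t→((t→e)→((e→e)→(t→t)))) applied to t yields ((t→e)→((e→e)→(t→t))).
[[Sam allegedly] student]: ((t→e)→((e→e)→(t→t))) applied to (t→e) yields ((e→e)→(t→t)).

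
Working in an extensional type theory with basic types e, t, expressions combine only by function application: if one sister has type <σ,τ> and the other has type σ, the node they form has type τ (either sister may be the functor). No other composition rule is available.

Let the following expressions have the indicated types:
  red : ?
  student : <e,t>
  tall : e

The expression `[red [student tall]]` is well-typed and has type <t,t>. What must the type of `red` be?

<t,<t,t>>

At [red [student tall]] (required: <t,t>): [student tall] is t, which is not a function with range <t,t>; hence red is the functor — type <t,<t,t>>.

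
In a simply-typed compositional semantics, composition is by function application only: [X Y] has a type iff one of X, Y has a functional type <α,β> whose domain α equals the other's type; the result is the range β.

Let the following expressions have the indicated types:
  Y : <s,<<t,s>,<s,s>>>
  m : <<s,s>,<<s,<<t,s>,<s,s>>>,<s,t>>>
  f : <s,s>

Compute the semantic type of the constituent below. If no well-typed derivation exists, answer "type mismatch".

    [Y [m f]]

<s,t>

[m f]: m is <<s,s>,<<s,<<t,s>,<s,s>>>,<s,t>>>, f is <s,s>; result <<s,<<t,s>,<s,s>>>,<s,t>>.
[Y [m f]]: [m f] is <<s,<<t,s>,<s,s>>>,<s,t>>, Y is <s,<<t,s>,<s,s>>>; result <s,t>.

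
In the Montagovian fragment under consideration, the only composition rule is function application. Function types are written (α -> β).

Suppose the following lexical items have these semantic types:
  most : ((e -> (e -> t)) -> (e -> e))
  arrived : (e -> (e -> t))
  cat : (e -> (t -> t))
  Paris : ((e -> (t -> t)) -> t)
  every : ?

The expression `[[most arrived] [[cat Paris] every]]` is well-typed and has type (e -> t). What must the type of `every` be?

[[most arrived] [[cat Paris] every]] is required to be (e -> t). [most arrived] : (e -> e) cannot yield (e -> t) as functor, so [[cat Paris] every] : ((e -> e) -> (e -> t)).
[[cat Paris] every] is required to be ((e -> e) -> (e -> t)). [cat Paris] : t cannot yield ((e -> e) -> (e -> t)) as functor, so every : (t -> ((e -> e) -> (e -> t))).

(t -> ((e -> e) -> (e -> t)))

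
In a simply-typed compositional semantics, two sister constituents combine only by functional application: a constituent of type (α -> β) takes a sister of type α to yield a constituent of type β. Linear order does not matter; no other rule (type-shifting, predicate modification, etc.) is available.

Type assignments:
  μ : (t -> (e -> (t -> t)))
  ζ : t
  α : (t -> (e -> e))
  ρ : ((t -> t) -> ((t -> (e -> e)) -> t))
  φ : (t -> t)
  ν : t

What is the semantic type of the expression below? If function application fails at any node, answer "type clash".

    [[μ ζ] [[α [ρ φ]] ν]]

At [μ ζ], μ : (t -> (e -> (t -> t))) takes ζ : t, giving (e -> (t -> t)).
At [ρ φ], ρ : ((t -> t) -> ((t -> (e -> e)) -> t)) takes φ : (t -> t), giving ((t -> (e -> e)) -> t).
At [α [ρ φ]], [ρ φ] : ((t -> (e -> e)) -> t) takes α : (t -> (e -> e)), giving t.
[[α [ρ φ]] ν]: t with t — neither is a function whose domain matches the other; composition fails here.

type clash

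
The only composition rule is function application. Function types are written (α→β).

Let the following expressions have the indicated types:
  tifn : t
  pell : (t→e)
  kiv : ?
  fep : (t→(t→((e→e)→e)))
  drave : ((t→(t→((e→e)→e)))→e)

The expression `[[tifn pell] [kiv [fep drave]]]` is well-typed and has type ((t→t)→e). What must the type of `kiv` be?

[[tifn pell] [kiv [fep drave]]] is required to be ((t→t)→e). [tifn pell] : e cannot yield ((t→t)→e) as functor, so [kiv [fep drave]] : (e→((t→t)→e)).
[kiv [fep drave]] is required to be (e→((t→t)→e)). [fep drave] : e cannot yield (e→((t→t)→e)) as functor, so kiv : (e→(e→((t→t)→e))).

(e→(e→((t→t)→e)))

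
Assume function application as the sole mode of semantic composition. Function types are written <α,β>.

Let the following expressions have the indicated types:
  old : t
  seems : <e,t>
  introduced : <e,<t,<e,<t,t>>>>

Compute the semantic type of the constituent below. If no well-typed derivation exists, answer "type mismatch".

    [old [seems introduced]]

type mismatch

[seems introduced]: <e,t> with <e,<t,<e,<t,t>>>> — neither is a function whose domain matches the other; composition fails here.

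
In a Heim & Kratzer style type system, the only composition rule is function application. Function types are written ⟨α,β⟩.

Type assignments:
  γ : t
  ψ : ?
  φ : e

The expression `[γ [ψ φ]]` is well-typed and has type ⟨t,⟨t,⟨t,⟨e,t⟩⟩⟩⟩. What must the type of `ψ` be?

⟨e,⟨t,⟨t,⟨t,⟨t,⟨e,t⟩⟩⟩⟩⟩⟩

For [γ [ψ φ]] to have type ⟨t,⟨t,⟨t,⟨e,t⟩⟩⟩⟩ with γ of type t, [ψ φ] must be the function: [ψ φ] : ⟨t,⟨t,⟨t,⟨t,⟨e,t⟩⟩⟩⟩⟩.
For [ψ φ] to have type ⟨t,⟨t,⟨t,⟨t,⟨e,t⟩⟩⟩⟩⟩ with φ of type e, ψ must be the function: ψ : ⟨e,⟨t,⟨t,⟨t,⟨t,⟨e,t⟩⟩⟩⟩⟩⟩.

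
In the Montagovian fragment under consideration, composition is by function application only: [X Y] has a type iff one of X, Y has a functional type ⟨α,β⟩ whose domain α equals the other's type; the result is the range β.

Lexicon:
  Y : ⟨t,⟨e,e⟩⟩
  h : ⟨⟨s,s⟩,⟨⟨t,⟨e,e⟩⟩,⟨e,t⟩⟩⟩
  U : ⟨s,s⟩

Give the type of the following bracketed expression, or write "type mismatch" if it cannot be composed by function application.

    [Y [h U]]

At [h U], h : ⟨⟨s,s⟩,⟨⟨t,⟨e,e⟩⟩,⟨e,t⟩⟩⟩ takes U : ⟨s,s⟩, giving ⟨⟨t,⟨e,e⟩⟩,⟨e,t⟩⟩.
At [Y [h U]], [h U] : ⟨⟨t,⟨e,e⟩⟩,⟨e,t⟩⟩ takes Y : ⟨t,⟨e,e⟩⟩, giving ⟨e,t⟩.

⟨e,t⟩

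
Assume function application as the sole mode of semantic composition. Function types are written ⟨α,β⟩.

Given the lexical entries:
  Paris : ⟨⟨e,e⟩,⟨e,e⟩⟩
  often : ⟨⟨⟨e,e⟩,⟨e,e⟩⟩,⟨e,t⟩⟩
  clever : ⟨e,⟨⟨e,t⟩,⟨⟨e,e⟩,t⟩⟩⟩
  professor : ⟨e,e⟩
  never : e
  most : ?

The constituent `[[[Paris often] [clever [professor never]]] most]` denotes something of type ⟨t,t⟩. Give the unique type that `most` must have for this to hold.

For [[[Paris often] [clever [professor never]]] most] to have type ⟨t,t⟩ with [[Paris often] [clever [professor never]]] of type ⟨⟨e,e⟩,t⟩, most must be the function: most : ⟨⟨⟨e,e⟩,t⟩,⟨t,t⟩⟩.

⟨⟨⟨e,e⟩,t⟩,⟨t,t⟩⟩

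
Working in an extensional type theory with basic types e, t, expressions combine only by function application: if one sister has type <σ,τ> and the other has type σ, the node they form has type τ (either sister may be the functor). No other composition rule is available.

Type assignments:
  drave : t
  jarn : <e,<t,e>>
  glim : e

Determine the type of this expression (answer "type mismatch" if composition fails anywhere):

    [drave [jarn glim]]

e

[jarn glim]: functor jarn : <e,<t,e>>, argument glim : e; result <t,e>.
[drave [jarn glim]]: functor [jarn glim] : <t,e>, argument drave : t; result e.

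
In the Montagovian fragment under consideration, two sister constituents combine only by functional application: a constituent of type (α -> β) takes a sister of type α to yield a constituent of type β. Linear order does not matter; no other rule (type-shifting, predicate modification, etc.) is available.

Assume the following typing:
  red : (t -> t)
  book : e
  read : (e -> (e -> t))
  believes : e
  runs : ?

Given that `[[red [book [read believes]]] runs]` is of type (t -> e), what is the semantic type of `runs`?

For [[red [book [read believes]]] runs] to have type (t -> e) with [red [book [read believes]]] of type t, runs must be the function: runs : (t -> (t -> e)).

(t -> (t -> e))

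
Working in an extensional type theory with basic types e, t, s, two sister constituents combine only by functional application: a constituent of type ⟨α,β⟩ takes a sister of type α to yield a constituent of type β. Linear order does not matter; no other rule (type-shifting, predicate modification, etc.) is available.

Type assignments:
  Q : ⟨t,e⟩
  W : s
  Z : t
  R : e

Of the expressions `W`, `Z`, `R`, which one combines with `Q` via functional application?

W : s — Q needs t; W needs nothing (atomic); neither fits.
Z — combines: Q : ⟨t,e⟩ takes Z : t as argument, giving e.
R : e — Q needs t; R needs nothing (atomic); neither fits.

Z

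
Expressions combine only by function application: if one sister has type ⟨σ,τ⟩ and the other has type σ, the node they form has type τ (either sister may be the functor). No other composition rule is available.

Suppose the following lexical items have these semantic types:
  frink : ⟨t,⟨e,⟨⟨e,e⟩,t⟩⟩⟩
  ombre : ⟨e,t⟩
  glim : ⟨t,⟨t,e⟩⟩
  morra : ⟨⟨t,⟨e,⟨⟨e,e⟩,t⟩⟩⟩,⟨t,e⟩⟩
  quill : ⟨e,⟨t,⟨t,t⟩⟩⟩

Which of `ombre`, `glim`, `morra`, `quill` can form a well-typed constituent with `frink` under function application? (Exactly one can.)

ombre : ⟨e,t⟩ — no; frink wants t, and ombre wants e.
glim : ⟨t,⟨t,e⟩⟩ — no; frink wants t, and glim wants t.
morra — combines: morra : ⟨⟨t,⟨e,⟨⟨e,e⟩,t⟩⟩⟩,⟨t,e⟩⟩ takes frink : ⟨t,⟨e,⟨⟨e,e⟩,t⟩⟩⟩ as argument, giving ⟨t,e⟩.
quill : ⟨e,⟨t,⟨t,t⟩⟩⟩ — no; frink wants t, and quill wants e.

morra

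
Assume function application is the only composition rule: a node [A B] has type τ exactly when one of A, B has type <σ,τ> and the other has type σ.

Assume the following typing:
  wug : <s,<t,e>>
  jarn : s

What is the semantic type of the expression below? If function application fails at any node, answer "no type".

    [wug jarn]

<t,e>

[wug jarn]: functor wug : <s,<t,e>>, argument jarn : s; result <t,e>.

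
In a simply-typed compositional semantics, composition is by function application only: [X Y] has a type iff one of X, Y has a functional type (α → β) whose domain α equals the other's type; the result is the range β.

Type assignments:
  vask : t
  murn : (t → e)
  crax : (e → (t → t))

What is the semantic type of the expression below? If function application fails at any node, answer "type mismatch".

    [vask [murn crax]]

type mismatch

At [murn crax]: neither (t → e) nor (e → (t → t)) can take the other as argument; the node is ill-typed.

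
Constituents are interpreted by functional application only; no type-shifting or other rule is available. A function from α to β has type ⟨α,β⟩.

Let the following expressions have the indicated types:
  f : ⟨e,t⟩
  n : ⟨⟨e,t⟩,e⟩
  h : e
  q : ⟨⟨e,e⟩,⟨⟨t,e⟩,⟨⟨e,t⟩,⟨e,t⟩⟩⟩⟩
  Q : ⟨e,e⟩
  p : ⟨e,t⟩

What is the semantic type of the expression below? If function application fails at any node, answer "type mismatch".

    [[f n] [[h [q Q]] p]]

[f n]: functor n : ⟨⟨e,t⟩,e⟩, argument f : ⟨e,t⟩; result e.
[q Q]: functor q : ⟨⟨e,e⟩,⟨⟨t,e⟩,⟨⟨e,t⟩,⟨e,t⟩⟩⟩⟩, argument Q : ⟨e,e⟩; result ⟨⟨t,e⟩,⟨⟨e,t⟩,⟨e,t⟩⟩⟩.
[h [q Q]]: e with ⟨⟨t,e⟩,⟨⟨e,t⟩,⟨e,t⟩⟩⟩ — neither is a function whose domain matches the other; composition fails here.

type mismatch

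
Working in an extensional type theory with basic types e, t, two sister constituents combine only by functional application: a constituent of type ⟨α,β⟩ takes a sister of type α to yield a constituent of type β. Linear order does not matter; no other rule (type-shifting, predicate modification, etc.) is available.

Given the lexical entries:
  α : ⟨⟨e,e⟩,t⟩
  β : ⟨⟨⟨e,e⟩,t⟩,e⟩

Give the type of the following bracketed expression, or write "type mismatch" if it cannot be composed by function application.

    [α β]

e

At [α β], β : ⟨⟨⟨e,e⟩,t⟩,e⟩ takes α : ⟨⟨e,e⟩,t⟩, giving e.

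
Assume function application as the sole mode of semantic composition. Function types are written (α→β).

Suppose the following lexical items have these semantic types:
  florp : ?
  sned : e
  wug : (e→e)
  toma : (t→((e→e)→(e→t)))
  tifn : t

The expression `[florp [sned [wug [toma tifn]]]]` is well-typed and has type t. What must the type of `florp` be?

For [florp [sned [wug [toma tifn]]]] to have type t with [sned [wug [toma tifn]]] of type t, florp must be the function: florp : (t→t).

(t→t)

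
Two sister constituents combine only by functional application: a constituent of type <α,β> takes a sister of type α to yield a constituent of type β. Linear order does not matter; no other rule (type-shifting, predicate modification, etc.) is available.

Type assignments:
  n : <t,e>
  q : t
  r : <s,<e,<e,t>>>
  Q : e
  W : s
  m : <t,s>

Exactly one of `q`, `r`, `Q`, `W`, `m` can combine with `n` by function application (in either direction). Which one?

q

q — combines: n : <t,e> takes q : t as argument, giving e.
r : <s,<e,<e,t>>> — does not combine with n.
Q : e — does not combine with n.
W : s — does not combine with n.
m : <t,s> — does not combine with n.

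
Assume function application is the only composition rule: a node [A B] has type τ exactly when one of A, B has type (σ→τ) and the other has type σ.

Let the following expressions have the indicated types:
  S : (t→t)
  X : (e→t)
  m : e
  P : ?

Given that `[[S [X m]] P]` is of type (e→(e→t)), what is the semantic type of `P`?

[[S [X m]] P] must have type (e→(e→t)). The sister [S [X m]] has type t; that is not a function onto (e→(e→t)), so P must be the functor, of type (t→(e→(e→t))).

(t→(e→(e→t)))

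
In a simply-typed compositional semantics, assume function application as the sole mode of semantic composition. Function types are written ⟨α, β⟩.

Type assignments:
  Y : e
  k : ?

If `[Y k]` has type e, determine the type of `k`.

[Y k] is required to be e. Y : e cannot yield e as functor, so k : ⟨e, e⟩.

⟨e, e⟩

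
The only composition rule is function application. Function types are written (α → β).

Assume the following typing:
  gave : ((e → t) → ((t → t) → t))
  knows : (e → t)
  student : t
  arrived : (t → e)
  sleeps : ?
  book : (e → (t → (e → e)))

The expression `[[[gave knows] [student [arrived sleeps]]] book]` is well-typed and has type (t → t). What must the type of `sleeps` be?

((t → e) → (t → (((t → t) → t) → ((e → (t → (e → e))) → (t → t)))))

For [[[gave knows] [student [arrived sleeps]]] book] to have type (t → t) with book of type (e → (t → (e → e))), [[gave knows] [student [arrived sleeps]]] must be the function: [[gave knows] [student [arrived sleeps]]] : ((e → (t → (e → e))) → (t → t)).
For [[gave knows] [student [arrived sleeps]]] to have type ((e → (t → (e → e))) → (t → t)) with [gave knows] of type ((t → t) → t), [student [arrived sleeps]] must be the function: [student [arrived sleeps]] : (((t → t) → t) → ((e → (t → (e → e))) → (t → t))).
For [student [arrived sleeps]] to have type (((t → t) → t) → ((e → (t → (e → e))) → (t → t))) with student of type t, [arrived sleeps] must be the function: [arrived sleeps] : (t → (((t → t) → t) → ((e → (t → (e → e))) → (t → t)))).
For [arrived sleeps] to have type (t → (((t → t) → t) → ((e → (t → (e → e))) → (t → t)))) with arrived of type (t → e), sleeps must be the function: sleeps : ((t → e) → (t → (((t → t) → t) → ((e → (t → (e → e))) → (t → t))))).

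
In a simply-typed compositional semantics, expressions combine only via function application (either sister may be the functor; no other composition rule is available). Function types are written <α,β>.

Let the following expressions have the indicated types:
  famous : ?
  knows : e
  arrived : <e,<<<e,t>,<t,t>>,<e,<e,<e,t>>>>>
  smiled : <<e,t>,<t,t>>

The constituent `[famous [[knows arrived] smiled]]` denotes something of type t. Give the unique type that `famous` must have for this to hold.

<<e,<e,<e,t>>>,t>

At [famous [[knows arrived] smiled]] (required: t): [[knows arrived] smiled] is <e,<e,<e,t>>>, which is not a function with range t; hence famous is the functor — type <<e,<e,<e,t>>>,t>.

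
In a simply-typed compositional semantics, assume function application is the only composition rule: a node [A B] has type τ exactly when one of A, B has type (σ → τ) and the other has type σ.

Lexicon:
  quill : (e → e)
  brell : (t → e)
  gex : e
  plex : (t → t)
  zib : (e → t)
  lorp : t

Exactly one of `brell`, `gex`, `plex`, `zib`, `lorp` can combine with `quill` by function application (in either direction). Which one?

brell : (t → e) — quill needs e; brell needs t; neither fits.
gex — combines: quill : (e → e) takes gex : e as argument, giving e.
plex : (t → t) — quill needs e; plex needs t; neither fits.
zib : (e → t) — quill needs e; zib needs e; neither fits.
lorp : t — quill needs e; lorp needs nothing (atomic); neither fits.

gex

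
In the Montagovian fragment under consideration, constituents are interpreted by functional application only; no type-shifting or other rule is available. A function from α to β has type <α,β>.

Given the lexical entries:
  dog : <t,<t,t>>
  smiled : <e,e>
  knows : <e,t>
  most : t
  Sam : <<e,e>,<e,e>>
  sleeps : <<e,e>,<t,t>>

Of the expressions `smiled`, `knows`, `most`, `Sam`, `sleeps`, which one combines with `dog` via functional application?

most

smiled : <e,e> — does not combine with dog.
knows : <e,t> — does not combine with dog.
most — combines: dog : <t,<t,t>> takes most : t as argument, giving <t,t>.
Sam : <<e,e>,<e,e>> — does not combine with dog.
sleeps : <<e,e>,<t,t>> — does not combine with dog.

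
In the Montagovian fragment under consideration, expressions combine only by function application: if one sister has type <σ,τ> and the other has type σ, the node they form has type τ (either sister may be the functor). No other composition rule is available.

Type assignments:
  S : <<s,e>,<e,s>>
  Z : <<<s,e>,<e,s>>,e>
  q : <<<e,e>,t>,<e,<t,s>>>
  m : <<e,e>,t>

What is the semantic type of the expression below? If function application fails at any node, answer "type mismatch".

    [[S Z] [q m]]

<t,s>

At [S Z], Z : <<<s,e>,<e,s>>,e> takes S : <<s,e>,<e,s>>, giving e.
At [q m], q : <<<e,e>,t>,<e,<t,s>>> takes m : <<e,e>,t>, giving <e,<t,s>>.
At [[S Z] [q m]], [q m] : <e,<t,s>> takes [S Z] : e, giving <t,s>.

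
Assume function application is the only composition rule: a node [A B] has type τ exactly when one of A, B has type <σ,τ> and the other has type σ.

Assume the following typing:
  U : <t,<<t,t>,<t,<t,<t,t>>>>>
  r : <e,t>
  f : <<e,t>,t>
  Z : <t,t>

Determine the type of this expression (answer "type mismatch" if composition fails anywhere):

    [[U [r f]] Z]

[r f] — f of type <<e,t>,t> combines with r of type <e,t>: type t.
[U [r f]] — U of type <t,<<t,t>,<t,<t,<t,t>>>>> combines with [r f] of type t: type <<t,t>,<t,<t,<t,t>>>>.
[[U [r f]] Z] — [U [r f]] of type <<t,t>,<t,<t,<t,t>>>> combines with Z of type <t,t>: type <t,<t,<t,t>>>.

<t,<t,<t,t>>>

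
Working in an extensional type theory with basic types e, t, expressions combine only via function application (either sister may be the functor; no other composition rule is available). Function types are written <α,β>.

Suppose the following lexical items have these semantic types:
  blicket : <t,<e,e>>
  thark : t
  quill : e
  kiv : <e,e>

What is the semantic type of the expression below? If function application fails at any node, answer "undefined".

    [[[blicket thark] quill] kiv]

e

At [blicket thark], blicket : <t,<e,e>> takes thark : t, giving <e,e>.
At [[blicket thark] quill], [blicket thark] : <e,e> takes quill : e, giving e.
At [[[blicket thark] quill] kiv], kiv : <e,e> takes [[blicket thark] quill] : e, giving e.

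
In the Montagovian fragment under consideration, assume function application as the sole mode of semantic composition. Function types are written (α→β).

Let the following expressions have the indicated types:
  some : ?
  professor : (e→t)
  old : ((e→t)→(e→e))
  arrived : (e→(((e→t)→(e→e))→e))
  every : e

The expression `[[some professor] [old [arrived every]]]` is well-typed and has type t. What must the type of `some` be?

For [[some professor] [old [arrived every]]] to have type t with [old [arrived every]] of type e, [some professor] must be the function: [some professor] : (e→t).
For [some professor] to have type (e→t) with professor of type (e→t), some must be the function: some : ((e→t)→(e→t)).

((e→t)→(e→t))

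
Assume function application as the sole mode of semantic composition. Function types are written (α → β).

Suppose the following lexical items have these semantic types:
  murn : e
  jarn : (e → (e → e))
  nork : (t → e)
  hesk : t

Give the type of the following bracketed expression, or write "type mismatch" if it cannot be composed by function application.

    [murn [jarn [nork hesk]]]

[nork hesk] — nork of type (t → e) combines with hesk of type t: type e.
[jarn [nork hesk]] — jarn of type (e → (e → e)) combines with [nork hesk] of type e: type (e → e).
[murn [jarn [nork hesk]]] — [jarn [nork hesk]] of type (e → e) combines with murn of type e: type e.

e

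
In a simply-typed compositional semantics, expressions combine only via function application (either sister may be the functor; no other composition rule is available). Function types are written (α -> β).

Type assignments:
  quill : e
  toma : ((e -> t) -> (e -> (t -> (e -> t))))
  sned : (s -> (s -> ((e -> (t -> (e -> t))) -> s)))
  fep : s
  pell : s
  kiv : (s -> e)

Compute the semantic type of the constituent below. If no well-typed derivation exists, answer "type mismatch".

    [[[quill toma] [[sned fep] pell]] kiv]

type mismatch

At [quill toma]: neither e nor ((e -> t) -> (e -> (t -> (e -> t)))) can take the other as argument; the node is ill-typed.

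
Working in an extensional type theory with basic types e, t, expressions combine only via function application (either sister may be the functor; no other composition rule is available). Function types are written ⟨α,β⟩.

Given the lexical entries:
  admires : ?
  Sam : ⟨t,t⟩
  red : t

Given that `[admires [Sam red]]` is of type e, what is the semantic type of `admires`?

⟨t,e⟩

At [admires [Sam red]] (required: e): [Sam red] is t, which is not a function with range e; hence admires is the functor — type ⟨t,e⟩.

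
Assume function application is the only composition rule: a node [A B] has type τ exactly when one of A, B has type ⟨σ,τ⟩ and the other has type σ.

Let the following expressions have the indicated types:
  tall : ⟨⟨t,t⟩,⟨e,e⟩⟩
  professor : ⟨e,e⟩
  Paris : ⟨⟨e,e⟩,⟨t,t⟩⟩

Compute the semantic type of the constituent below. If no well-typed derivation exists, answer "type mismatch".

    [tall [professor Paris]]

⟨e,e⟩

[professor Paris]: Paris is ⟨⟨e,e⟩,⟨t,t⟩⟩, professor is ⟨e,e⟩; result ⟨t,t⟩.
[tall [professor Paris]]: tall is ⟨⟨t,t⟩,⟨e,e⟩⟩, [professor Paris] is ⟨t,t⟩; result ⟨e,e⟩.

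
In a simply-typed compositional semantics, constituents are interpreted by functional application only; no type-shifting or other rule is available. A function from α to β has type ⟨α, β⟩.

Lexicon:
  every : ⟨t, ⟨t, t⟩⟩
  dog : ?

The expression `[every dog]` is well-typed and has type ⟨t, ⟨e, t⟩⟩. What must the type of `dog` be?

⟨⟨t, ⟨t, t⟩⟩, ⟨t, ⟨e, t⟩⟩⟩

[every dog] must have type ⟨t, ⟨e, t⟩⟩. The sister every has type ⟨t, ⟨t, t⟩⟩; that is not a function onto ⟨t, ⟨e, t⟩⟩, so dog must be the functor, of type ⟨⟨t, ⟨t, t⟩⟩, ⟨t, ⟨e, t⟩⟩⟩.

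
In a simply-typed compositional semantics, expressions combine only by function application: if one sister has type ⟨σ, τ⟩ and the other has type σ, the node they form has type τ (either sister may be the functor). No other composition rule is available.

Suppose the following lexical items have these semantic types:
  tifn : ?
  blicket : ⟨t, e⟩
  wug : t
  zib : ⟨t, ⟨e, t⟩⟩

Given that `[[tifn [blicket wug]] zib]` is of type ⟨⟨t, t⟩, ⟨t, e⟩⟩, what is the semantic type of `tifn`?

[[tifn [blicket wug]] zib] must have type ⟨⟨t, t⟩, ⟨t, e⟩⟩. The sister zib has type ⟨t, ⟨e, t⟩⟩; that is not a function onto ⟨⟨t, t⟩, ⟨t, e⟩⟩, so [tifn [blicket wug]] must be the functor, of type ⟨⟨t, ⟨e, t⟩⟩, ⟨⟨t, t⟩, ⟨t, e⟩⟩⟩.
[tifn [blicket wug]] must have type ⟨⟨t, ⟨e, t⟩⟩, ⟨⟨t, t⟩, ⟨t, e⟩⟩⟩. The sister [blicket wug] has type e; that is not a function onto ⟨⟨t, ⟨e, t⟩⟩, ⟨⟨t, t⟩, ⟨t, e⟩⟩⟩, so tifn must be the functor, of type ⟨e, ⟨⟨t, ⟨e, t⟩⟩, ⟨⟨t, t⟩, ⟨t, e⟩⟩⟩⟩.

⟨e, ⟨⟨t, ⟨e, t⟩⟩, ⟨⟨t, t⟩, ⟨t, e⟩⟩⟩⟩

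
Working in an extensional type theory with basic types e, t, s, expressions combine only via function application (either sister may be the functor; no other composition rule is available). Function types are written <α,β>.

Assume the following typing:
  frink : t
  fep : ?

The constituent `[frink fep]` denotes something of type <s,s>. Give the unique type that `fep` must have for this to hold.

[frink fep] must have type <s,s>. The sister frink has type t; that is not a function onto <s,s>, so fep must be the functor, of type <t,<s,s>>.

<t,<s,s>>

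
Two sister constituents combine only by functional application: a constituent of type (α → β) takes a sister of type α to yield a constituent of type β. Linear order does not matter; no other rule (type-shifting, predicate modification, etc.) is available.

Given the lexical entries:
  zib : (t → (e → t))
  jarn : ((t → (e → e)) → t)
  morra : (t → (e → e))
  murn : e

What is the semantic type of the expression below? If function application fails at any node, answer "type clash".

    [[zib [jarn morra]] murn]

[jarn morra]: functor jarn : ((t → (e → e)) → t), argument morra : (t → (e → e)); result t.
[zib [jarn morra]]: functor zib : (t → (e → t)), argument [jarn morra] : t; result (e → t).
[[zib [jarn morra]] murn]: functor [zib [jarn morra]] : (e → t), argument murn : e; result t.

t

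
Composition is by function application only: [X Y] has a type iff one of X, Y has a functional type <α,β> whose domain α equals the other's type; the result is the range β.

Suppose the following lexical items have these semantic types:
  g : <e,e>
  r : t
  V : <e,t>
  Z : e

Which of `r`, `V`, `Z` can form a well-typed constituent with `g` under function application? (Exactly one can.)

Z

r : t — neither side's domain matches the other.
V : <e,t> — neither side's domain matches the other.
Z — combines: g : <e,e> takes Z : e as argument, giving e.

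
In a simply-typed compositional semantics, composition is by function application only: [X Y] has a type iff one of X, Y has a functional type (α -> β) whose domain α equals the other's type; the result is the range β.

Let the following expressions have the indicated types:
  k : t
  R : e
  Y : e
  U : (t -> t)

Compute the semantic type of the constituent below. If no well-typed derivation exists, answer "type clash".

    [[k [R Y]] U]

type clash

[R Y]: e and e cannot combine by function application — type clash.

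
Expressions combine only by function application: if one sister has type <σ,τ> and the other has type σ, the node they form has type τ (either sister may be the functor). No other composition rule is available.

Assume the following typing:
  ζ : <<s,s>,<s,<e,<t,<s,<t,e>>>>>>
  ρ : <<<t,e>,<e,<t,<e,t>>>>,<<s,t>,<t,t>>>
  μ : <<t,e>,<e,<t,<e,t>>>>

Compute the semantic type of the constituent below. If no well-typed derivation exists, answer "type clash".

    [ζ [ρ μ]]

[ρ μ] — ρ of type <<<t,e>,<e,<t,<e,t>>>>,<<s,t>,<t,t>>> combines with μ of type <<t,e>,<e,<t,<e,t>>>>: type <<s,t>,<t,t>>.
[ζ [ρ μ]]: <<s,s>,<s,<e,<t,<s,<t,e>>>>>> with <<s,t>,<t,t>> — neither is a function whose domain matches the other; composition fails here.

type clash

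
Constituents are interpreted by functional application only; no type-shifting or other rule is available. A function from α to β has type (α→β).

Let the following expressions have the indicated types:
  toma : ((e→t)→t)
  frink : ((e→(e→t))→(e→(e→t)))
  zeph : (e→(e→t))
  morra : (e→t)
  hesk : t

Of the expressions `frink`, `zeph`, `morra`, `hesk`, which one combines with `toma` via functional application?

morra

frink : ((e→(e→t))→(e→(e→t))) — does not combine with toma.
zeph : (e→(e→t)) — does not combine with toma.
morra — combines: toma : ((e→t)→t) takes morra : (e→t) as argument, giving t.
hesk : t — does not combine with toma.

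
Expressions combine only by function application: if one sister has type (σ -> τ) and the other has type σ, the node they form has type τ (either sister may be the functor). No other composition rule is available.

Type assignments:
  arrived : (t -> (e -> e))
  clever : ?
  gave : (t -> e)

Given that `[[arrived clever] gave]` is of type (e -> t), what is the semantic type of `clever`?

((t -> (e -> e)) -> ((t -> e) -> (e -> t)))

[[arrived clever] gave] is required to be (e -> t). gave : (t -> e) cannot yield (e -> t) as functor, so [arrived clever] : ((t -> e) -> (e -> t)).
[arrived clever] is required to be ((t -> e) -> (e -> t)). arrived : (t -> (e -> e)) cannot yield ((t -> e) -> (e -> t)) as functor, so clever : ((t -> (e -> e)) -> ((t -> e) -> (e -> t))).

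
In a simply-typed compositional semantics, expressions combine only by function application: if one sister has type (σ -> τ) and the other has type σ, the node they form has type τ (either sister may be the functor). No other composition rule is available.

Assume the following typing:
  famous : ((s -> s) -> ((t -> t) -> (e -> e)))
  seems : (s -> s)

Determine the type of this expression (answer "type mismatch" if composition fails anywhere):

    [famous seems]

At [famous seems], famous : ((s -> s) -> ((t -> t) -> (e -> e))) takes seems : (s -> s), giving ((t -> t) -> (e -> e)).

((t -> t) -> (e -> e))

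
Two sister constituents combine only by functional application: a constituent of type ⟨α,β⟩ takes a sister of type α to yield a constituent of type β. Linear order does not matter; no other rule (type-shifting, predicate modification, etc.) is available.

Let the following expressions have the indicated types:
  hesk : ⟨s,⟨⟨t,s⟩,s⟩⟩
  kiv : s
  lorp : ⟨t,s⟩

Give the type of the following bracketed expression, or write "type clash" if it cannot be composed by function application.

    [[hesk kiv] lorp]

At [hesk kiv], hesk : ⟨s,⟨⟨t,s⟩,s⟩⟩ takes kiv : s, giving ⟨⟨t,s⟩,s⟩.
At [[hesk kiv] lorp], [hesk kiv] : ⟨⟨t,s⟩,s⟩ takes lorp : ⟨t,s⟩, giving s.

s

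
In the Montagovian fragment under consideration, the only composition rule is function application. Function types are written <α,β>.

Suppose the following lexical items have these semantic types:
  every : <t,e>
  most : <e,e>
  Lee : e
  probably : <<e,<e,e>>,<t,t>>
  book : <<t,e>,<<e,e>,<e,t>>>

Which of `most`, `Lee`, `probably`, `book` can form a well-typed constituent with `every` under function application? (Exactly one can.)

most : <e,e> — does not combine with every.
Lee : e — does not combine with every.
probably : <<e,<e,e>>,<t,t>> — does not combine with every.
book — combines: book : <<t,e>,<<e,e>,<e,t>>> takes every : <t,e> as argument, giving <<e,e>,<e,t>>.

book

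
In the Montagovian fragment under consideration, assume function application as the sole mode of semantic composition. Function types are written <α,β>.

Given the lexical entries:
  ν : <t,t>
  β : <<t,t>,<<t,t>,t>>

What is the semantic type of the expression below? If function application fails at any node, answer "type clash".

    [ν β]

[ν β]: <<t,t>,<<t,t>,t>> applied to <t,t> yields <<t,t>,t>.

<<t,t>,t>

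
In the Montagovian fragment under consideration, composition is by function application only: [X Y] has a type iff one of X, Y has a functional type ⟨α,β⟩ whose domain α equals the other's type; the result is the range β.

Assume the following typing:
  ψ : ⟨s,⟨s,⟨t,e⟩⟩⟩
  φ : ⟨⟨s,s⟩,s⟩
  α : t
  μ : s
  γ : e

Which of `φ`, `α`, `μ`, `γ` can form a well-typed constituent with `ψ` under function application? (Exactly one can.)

φ : ⟨⟨s,s⟩,s⟩ — does not combine with ψ.
α : t — does not combine with ψ.
μ — combines: ψ : ⟨s,⟨s,⟨t,e⟩⟩⟩ takes μ : s as argument, giving ⟨s,⟨t,e⟩⟩.
γ : e — does not combine with ψ.

μ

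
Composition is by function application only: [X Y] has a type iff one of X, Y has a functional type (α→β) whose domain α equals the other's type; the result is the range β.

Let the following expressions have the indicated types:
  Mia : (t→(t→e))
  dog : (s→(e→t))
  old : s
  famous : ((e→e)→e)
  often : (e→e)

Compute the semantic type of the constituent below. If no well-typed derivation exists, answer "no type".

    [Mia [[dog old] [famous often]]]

[dog old]: (s→(e→t)) applied to s yields (e→t).
[famous often]: ((e→e)→e) applied to (e→e) yields e.
[[dog old] [famous often]]: (e→t) applied to e yields t.
[Mia [[dog old] [famous often]]]: (t→(t→e)) applied to t yields (t→e).

(t→e)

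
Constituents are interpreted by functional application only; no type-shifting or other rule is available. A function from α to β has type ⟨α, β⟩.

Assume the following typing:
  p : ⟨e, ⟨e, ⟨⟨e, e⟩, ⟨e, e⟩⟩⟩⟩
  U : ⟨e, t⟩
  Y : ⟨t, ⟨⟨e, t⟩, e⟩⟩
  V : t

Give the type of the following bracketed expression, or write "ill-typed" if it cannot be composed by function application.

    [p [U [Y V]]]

At [Y V], Y : ⟨t, ⟨⟨e, t⟩, e⟩⟩ takes V : t, giving ⟨⟨e, t⟩, e⟩.
At [U [Y V]], [Y V] : ⟨⟨e, t⟩, e⟩ takes U : ⟨e, t⟩, giving e.
At [p [U [Y V]]], p : ⟨e, ⟨e, ⟨⟨e, e⟩, ⟨e, e⟩⟩⟩⟩ takes [U [Y V]] : e, giving ⟨e, ⟨⟨e, e⟩, ⟨e, e⟩⟩⟩.

⟨e, ⟨⟨e, e⟩, ⟨e, e⟩⟩⟩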